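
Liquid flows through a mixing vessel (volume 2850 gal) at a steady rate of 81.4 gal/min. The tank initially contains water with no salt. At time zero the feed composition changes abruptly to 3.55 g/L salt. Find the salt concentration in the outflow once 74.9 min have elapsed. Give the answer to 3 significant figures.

3.13 g/L

Unsteady species balance (constant V, well mixed): V dC/dt = Q(C_in − C).
Time constant τ = V/Q = 2850/81.4 = 35.012 min.
Solution: C(t) = C_in + (C₀ − C_in) e^(−t/τ).
C(74.9) = 3.55 + (0 − 3.55)·e^(−74.9/35.012) = 3.55 + (-3.5500)·0.11774 = 3.1320 g/L.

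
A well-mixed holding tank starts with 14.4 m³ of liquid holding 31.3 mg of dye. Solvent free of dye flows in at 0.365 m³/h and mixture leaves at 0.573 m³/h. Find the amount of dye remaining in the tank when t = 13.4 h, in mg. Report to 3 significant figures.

Let m(t) be the amount of dye. Volume: V(t) = V₀ + (Q_in − Q_out) t = 14.4 − 0.20800 t; V(13.4) = 11.613 m³.
No dye enters, so dm/dt = −Q_out · (m/V).
dm/m = −Q_out dt/(V₀ − 0.20800 t); integrating gives ln(m/m₀) = −(Q_out/(Q_in−Q_out)) ln(V/V₀).
m = m₀ (V₀/V)^(Q_out/(Q_in−Q_out)) = 31.3 × (14.4/11.613)^(-2.7548) = 17.305 mg.

17.3 mg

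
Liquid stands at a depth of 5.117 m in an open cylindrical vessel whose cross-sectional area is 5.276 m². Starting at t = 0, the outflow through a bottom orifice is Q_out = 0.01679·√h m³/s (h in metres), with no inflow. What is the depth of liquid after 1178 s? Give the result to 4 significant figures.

A dh/dt = −Q_out = −0.01679 √h.
This is separable: 2 d(√h)/dt = −0.01679/A, so √h = √h₀ − (0.01679/(2A)) t.
√h = √5.117 − 0.01679·1178/(2·5.276) = 2.26208 − 1.87440 = 0.387683.
h = 0.387683² = 0.150298 m.

0.1503 m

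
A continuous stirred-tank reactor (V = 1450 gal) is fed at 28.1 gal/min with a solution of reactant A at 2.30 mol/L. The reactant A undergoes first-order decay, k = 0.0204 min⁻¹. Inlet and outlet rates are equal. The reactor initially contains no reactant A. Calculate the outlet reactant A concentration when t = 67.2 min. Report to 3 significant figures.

Species balance: V dC/dt = Q C_in − Q C − k V C.
dC/dt = (Q/V) C_in − (Q/V + k) C; effective rate a = Q/V + k = 0.019379 + 0.0204 = 0.039779 min⁻¹.
C_ss = Q C_in/(Q + kV) = 1.1205 mol/L; C(t) = C_ss + (C₀ − C_ss) e^(−a t).
C(67.2) = 1.1205 + (-1.1205)·e^(−0.039779·67.2) = 1.1205 + (-1.1205)·0.069033 = 1.0431 mol/L.

1.04 mol/L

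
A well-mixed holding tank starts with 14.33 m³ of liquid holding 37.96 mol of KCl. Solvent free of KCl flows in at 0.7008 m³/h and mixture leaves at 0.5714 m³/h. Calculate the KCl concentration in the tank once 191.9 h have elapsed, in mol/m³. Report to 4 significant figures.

Let m(t) be the amount of KCl. Volume: V(t) = V₀ + (Q_in − Q_out) t = 14.33 + 0.129400 t; V(191.9) = 39.1619 m³.
Species balance (pure solvent in): dm/dt = −Q_out · m/V(t).
Separate: dm/m = −Q_out dt/V(t) ⇒ ln(m/m₀) = −(Q_out/(Q_in−Q_out)) ln(V/V₀).
m = m₀ (V₀/V)^(Q_out/(Q_in−Q_out)) = 37.96 × (14.33/39.1619)^(4.41577) = 0.448051 mol.
C = m/V = 0.448051/39.1619 = 0.0114410 mol/m³.

0.01144 mol/m³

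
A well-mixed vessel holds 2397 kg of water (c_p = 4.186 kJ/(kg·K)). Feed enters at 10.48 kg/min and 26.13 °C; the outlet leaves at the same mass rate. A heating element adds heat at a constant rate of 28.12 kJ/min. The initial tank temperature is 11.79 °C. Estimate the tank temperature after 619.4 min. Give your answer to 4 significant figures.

Unsteady energy balance on the tank contents: M c_p dT/dt = ṁ c_p (T_in − T) + 28.12.
τ = M/ṁ = 228.721 min; T_ss = T_in + Q̇/(ṁ c_p) = 26.13 + 28.12/(10.48·4.186) = 26.7710 °C.
Integrating: T(t) = T_ss + (T₀ − T_ss) e^(−t/τ).
T(619.4) = 26.7710 + (-14.9810)·e^(−619.4/228.721) = 26.7710 + (-14.9810)·0.0666634 = 25.7723 °C.

25.77 °C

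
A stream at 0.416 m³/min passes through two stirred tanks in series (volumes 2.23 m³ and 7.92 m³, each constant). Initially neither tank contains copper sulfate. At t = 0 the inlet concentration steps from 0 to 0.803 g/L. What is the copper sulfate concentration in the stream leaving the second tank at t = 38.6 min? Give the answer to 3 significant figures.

0.656 g/L

Species balance on tank i: dCᵢ/dt = (Cᵢ₋₁ − Cᵢ)/τᵢ with τᵢ = Vᵢ/Q.
τ₁ = 2.23/0.416 = 5.3606 min; τ₂ = 7.92/0.416 = 19.038 min.
Tank 1: C₁ = C_in(1 − e^(−t/τ₁)). Tank 2 (τ₁ ≠ τ₂): C₂ = C_in[1 − (τ₁ e^(−t/τ₁) − τ₂ e^(−t/τ₂))/(τ₁ − τ₂)].
At t = 38.6: e^(−t/τ₁) = 0.00074605, e^(−t/τ₂) = 0.13167.
C₂ = 0.803·[1 − (5.3606·0.00074605 − 19.038·0.13167)/(-13.678)] = 0.803·0.81702 = 0.65607 g/L.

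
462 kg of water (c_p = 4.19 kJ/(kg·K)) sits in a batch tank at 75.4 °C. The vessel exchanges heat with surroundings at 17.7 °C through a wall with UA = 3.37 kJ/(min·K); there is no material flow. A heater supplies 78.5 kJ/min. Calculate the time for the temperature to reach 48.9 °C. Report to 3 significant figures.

845 min

Lumped-capacitance energy balance: M c_p dT/dt = UA(T_amb − T) + Q̇.
τ = M c_p/UA = 574.42 min; T_ss = T_amb + Q̇/UA = 17.7 + 78.5/3.37 = 40.994 °C.
T(t) = T_ss + (T₀ − T_ss)e^(−t/τ); set T = 48.9:
t = −τ ln[(T − T_ss)/(T₀ − T_ss)] = −574.42 · ln(0.22979) = 844.73 min.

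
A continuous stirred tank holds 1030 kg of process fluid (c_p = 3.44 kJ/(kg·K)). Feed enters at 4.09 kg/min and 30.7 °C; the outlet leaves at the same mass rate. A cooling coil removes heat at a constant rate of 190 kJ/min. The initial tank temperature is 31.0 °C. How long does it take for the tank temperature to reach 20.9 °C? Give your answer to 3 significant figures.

Unsteady energy balance on the tank contents: M c_p dT/dt = ṁ c_p (T_in − T) − 190.
τ = M/ṁ = 251.83 min; T_ss = T_in − Q̇/(ṁ c_p) = 17.196 °C.
T(t) = T_ss + (T₀ − T_ss) e^(−t/τ). Set T = 20.9:
e^(−t/τ) = (20.9 − 17.196)/(31.0 − 17.196) = 0.26834
t = −251.83 · ln(0.26834) = 331.28 min.

331 min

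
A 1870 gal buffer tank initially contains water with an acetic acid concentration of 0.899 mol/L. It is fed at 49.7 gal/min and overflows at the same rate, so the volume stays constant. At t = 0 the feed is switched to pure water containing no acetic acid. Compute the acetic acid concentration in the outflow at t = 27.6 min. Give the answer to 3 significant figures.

Accumulation = in − out for the solute gives V dC/dt = Q(C_in − C).
Rewrite as dC/dt + C/τ = C_in/τ, τ = V/Q = 37.626 min.
Solution: C(t) = C_in + (C₀ − C_in) e^(−t/τ).
C(27.6) = 0 + (0.899 − 0)·e^(−27.6/37.626) = 0 + (0.89900)·0.48021 = 0.43171 mol/L.

0.432 mol/L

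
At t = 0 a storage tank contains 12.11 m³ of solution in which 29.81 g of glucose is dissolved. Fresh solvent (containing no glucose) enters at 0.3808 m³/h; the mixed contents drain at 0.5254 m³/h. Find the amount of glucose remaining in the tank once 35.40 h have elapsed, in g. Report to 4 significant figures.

4.050 g

Let m(t) be the amount of glucose. Volume: V(t) = V₀ + (Q_in − Q_out) t = 12.11 − 0.144600 t; V(35.40) = 6.99116 m³.
Species balance (pure solvent in): dm/dt = −Q_out · m/V(t).
dm/m = −Q_out dt/(V₀ − 0.144600 t); integrating gives ln(m/m₀) = −(Q_out/(Q_in−Q_out)) ln(V/V₀).
m = m₀ (V₀/V)^(Q_out/(Q_in−Q_out)) = 29.81 × (12.11/6.99116)^(-3.63347) = 4.04981 g.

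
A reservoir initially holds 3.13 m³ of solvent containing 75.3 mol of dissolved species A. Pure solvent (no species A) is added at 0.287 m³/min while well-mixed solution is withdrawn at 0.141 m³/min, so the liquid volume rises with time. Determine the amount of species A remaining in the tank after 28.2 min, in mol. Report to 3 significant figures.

33.5 mol

Let m(t) be the amount of species A. Volume: V(t) = V₀ + (Q_in − Q_out) t = 3.13 + 0.14600 t; V(28.2) = 7.2472 m³.
No species A enters, so dm/dt = −Q_out · (m/V).
Separate: dm/m = −Q_out dt/V(t) ⇒ ln(m/m₀) = −(Q_out/(Q_in−Q_out)) ln(V/V₀).
m = m₀ (V₀/V)^(Q_out/(Q_in−Q_out)) = 75.3 × (3.13/7.2472)^(0.96575) = 33.470 mol.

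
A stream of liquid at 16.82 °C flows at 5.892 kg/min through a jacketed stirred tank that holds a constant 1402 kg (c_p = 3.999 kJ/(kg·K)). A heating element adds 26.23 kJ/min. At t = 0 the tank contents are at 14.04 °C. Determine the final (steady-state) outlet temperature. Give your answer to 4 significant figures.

M c_p dT/dt = ṁ c_p (T_in − T) + Q̇.
At steady state dT/dt = 0 ⇒ T_ss = T_in + Q̇/(ṁ c_p) = 16.82 + 26.23/(5.892·3.999) = 17.9332 °C.

17.93 °C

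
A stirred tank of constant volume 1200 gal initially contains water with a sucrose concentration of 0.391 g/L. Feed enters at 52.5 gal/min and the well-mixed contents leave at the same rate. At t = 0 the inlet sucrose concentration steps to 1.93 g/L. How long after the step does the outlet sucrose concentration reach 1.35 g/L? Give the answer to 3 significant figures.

22.3 min

Mass balance on the solute (V constant): V dC/dt = Q(C_in − C), so τ = V/Q = 22.857 min.
C(t) = C_in + (C₀ − C_in) e^(−t/τ). Set C = 1.35 and solve for t:
e^(−t/τ) = (C − C_in)/(C₀ − C_in) = (1.35 − 1.93)/(0.391 − 1.93) = 0.37687
t = −τ ln(…) = 22.857 × 0.97586 = 22.305 min.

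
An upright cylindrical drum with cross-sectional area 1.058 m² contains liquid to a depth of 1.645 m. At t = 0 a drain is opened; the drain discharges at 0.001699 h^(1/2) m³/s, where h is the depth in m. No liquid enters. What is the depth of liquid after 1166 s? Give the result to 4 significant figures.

0.1200 m

With no inflow, A dh/dt = −0.001699 √h.
This is separable: 2 d(√h)/dt = −0.001699/A, so √h = √h₀ − (0.001699/(2A)) t.
√h = √1.645 − 0.001699·1166/(2·1.058) = 1.28258 − 0.936216 = 0.346359.
h = 0.346359² = 0.119965 m.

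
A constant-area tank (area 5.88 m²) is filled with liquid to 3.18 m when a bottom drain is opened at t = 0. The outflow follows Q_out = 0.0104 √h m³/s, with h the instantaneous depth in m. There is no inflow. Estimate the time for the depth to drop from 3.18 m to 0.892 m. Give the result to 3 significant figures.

Volume balance on the tank: A dh/dt = −0.0104 √h.
∫ h^(−1/2) dh = −(0.0104/A) ∫ dt, giving 2√h = 2√h₀ − (0.0104/A) t.
t = 2A(√h₀ − √h)/0.0104 = 2·5.88·(√3.18 − √0.892)/0.0104
  = 11.760 × (1.7833 − 0.94446) / 0.0104 = 948.49 s.

948 s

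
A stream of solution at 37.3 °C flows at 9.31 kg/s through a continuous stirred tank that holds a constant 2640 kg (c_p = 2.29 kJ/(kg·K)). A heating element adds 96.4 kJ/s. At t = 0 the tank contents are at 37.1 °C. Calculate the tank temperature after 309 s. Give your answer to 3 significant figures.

Unsteady energy balance on the tank contents: M c_p dT/dt = ṁ c_p (T_in − T) + 96.4.
Rearrange: dT/dt = (T_ss − T)/τ with τ = M/ṁ = 283.57 s and T_ss = T_in + Q̇/(ṁ c_p) = 41.822 °C.
This is linear first-order; T(t) = T_ss + (T₀ − T_ss) e^(−t/τ).
T(309) = 41.822 + (-4.7216)·e^(−309/283.57) = 41.822 + (-4.7216)·0.33632 = 40.234 °C.

40.2 °C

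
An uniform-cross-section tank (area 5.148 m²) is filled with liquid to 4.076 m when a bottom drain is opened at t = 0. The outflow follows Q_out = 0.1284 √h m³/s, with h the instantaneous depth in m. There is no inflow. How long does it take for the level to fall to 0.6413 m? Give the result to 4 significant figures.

A dh/dt = −Q_out = −0.1284 √h.
This is separable: 2 d(√h)/dt = −0.1284/A, so √h = √h₀ − (0.1284/(2A)) t.
t = 2A(√h₀ − √h)/0.1284 = 2·5.148·(√4.076 − √0.6413)/0.1284
  = 10.2960 × (2.01891 − 0.800812) / 0.1284 = 97.6756 s.

97.68 s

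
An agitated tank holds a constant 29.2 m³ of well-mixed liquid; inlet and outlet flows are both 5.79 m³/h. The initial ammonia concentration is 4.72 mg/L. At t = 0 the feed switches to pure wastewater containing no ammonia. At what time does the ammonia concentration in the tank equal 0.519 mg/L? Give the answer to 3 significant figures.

11.1 h

Transient balance on the dissolved component: V dC/dt = Q(C_in − C), so τ = V/Q = 5.0432 h.
C(t) = C_in + (C₀ − C_in) e^(−t/τ). Set C = 0.519 and solve for t:
e^(−t/τ) = (C − C_in)/(C₀ − C_in) = (0.519 − 0)/(4.72 − 0) = 0.10996
t = −τ ln(…) = 5.0432 × 2.2077 = 11.134 h.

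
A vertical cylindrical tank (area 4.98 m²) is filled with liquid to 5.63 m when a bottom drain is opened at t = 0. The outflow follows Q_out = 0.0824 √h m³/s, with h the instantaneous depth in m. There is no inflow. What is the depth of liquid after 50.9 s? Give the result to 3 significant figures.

A dh/dt = −Q_out = −0.0824 √h.
∫ h^(−1/2) dh = −(0.0824/A) ∫ dt, giving 2√h = 2√h₀ − (0.0824/A) t.
√h = √5.63 − 0.0824·50.9/(2·4.98) = 2.3728 − 0.42110 = 1.9517.
h = 1.9517² = 3.8090 m.

3.81 m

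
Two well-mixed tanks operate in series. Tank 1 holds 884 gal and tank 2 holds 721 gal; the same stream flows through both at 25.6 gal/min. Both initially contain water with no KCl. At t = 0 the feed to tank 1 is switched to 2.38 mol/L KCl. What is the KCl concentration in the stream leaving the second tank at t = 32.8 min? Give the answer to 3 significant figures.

Each tank obeys Vᵢ dCᵢ/dt = Q(Cᵢ₋₁ − Cᵢ), so τᵢ = Vᵢ/Q.
τ₁ = 884/25.6 = 34.531 min; τ₂ = 721/25.6 = 28.164 min.
Tank 1: C₁ = C_in(1 − e^(−t/τ₁)). Tank 2 (τ₁ ≠ τ₂): C₂ = C_in[1 − (τ₁ e^(−t/τ₁) − τ₂ e^(−t/τ₂))/(τ₁ − τ₂)].
At t = 32.8: e^(−t/τ₁) = 0.38679, e^(−t/τ₂) = 0.31205.
C₂ = 2.38·[1 − (34.531·0.38679 − 28.164·0.31205)/(6.3672)] = 2.38·0.28257 = 0.67253 mol/L.

0.673 mol/L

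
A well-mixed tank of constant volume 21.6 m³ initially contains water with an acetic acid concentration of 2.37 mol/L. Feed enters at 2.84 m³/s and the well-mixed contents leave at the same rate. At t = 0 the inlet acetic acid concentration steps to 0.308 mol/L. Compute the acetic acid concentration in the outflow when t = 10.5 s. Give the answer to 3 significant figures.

0.826 mol/L

Unsteady species balance (constant V, well mixed): V dC/dt = Q(C_in − C).
Rewrite as dC/dt + C/τ = C_in/τ, τ = V/Q = 7.6056 s.
C approaches C_in exponentially: C(t) = C_in + (C₀ − C_in) e^(−t/τ).
C(10.5) = 0.308 + (2.37 − 0.308)·e^(−10.5/7.6056) = 0.308 + (2.0620)·0.25144 = 0.82647 mol/L.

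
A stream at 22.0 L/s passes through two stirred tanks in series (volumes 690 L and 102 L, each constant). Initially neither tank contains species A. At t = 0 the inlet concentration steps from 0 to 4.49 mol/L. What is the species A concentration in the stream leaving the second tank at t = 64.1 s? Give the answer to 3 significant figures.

Each tank obeys Vᵢ dCᵢ/dt = Q(Cᵢ₋₁ − Cᵢ), so τᵢ = Vᵢ/Q.
τ₁ = 690/22.0 = 31.364 s; τ₂ = 102/22.0 = 4.6364 s.
Solving the cascade with C₁(0)=C₂(0)=0 gives C₂(t) = C_in[1 − (τ₁ e^(−t/τ₁) − τ₂ e^(−t/τ₂))/(τ₁ − τ₂)].
At t = 64.1: e^(−t/τ₁) = 0.12954, e^(−t/τ₂) = 9.9007e-07.
C₂ = 4.49·[1 − (31.364·0.12954 − 4.6364·9.9007e-07)/(26.727)] = 4.49·0.84799 = 3.8075 mol/L.

3.81 mol/L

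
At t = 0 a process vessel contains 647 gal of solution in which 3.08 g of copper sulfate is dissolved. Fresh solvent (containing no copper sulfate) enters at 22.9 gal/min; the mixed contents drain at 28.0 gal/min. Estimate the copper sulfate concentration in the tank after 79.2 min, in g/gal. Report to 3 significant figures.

Total volume: dV/dt = Q_in − Q_out = -5.1000 gal/min, so V(t) = 647 − 5.1000 t and V(79.2) = 243.08 gal.
Solute balance: dm/dt = 0 − Q_out C = −Q_out m/V(t).
dm/m = −Q_out dt/(V₀ − 5.1000 t); integrating gives ln(m/m₀) = −(Q_out/(Q_in−Q_out)) ln(V/V₀).
m = m₀ (V₀/V)^(Q_out/(Q_in−Q_out)) = 3.08 × (647/243.08)^(-5.4902) = 0.014268 g.
C = m/V = 0.014268/243.08 = 5.8697e-05 g/gal.

5.87e-05 g/gal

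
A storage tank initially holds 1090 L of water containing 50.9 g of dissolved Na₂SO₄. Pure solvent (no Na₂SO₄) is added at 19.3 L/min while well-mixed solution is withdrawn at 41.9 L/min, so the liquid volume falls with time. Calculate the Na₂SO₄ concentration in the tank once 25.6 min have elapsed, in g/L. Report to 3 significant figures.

0.0245 g/L

Total volume: dV/dt = Q_in − Q_out = -22.600 L/min, so V(t) = 1090 − 22.600 t and V(25.6) = 511.44 L.
No Na₂SO₄ enters, so dm/dt = −Q_out · (m/V).
dm/m = −Q_out dt/(V₀ − 22.600 t); integrating gives ln(m/m₀) = −(Q_out/(Q_in−Q_out)) ln(V/V₀).
m = m₀ (V₀/V)^(Q_out/(Q_in−Q_out)) = 50.9 × (1090/511.44)^(-1.8540) = 12.515 g.
C = m/V = 12.515/511.44 = 0.024471 g/L.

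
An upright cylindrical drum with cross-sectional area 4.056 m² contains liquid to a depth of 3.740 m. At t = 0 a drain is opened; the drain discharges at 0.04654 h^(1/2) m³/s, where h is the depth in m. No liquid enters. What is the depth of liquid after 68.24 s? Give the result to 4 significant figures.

2.379 m

Volume balance on the tank: A dh/dt = −0.04654 √h.
This is separable: 2 d(√h)/dt = −0.04654/A, so √h = √h₀ − (0.04654/(2A)) t.
√h = √3.740 − 0.04654·68.24/(2·4.056) = 1.93391 − 0.391505 = 1.54240.
h = 1.54240² = 2.37901 m.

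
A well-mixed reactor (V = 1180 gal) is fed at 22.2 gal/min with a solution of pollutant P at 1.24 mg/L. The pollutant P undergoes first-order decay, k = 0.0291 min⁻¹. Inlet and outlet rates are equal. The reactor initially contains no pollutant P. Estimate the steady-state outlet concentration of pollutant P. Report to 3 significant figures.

V dC/dt = Q(C_in − C) − k V C.
At steady state: 0 = Q C_in − (Q + kV) C_ss, so C_ss = Q C_in/(Q + kV).
C_ss = 22.2·1.24/(22.2 + 0.0291·1180) = 27.528/56.538 = 0.48689 mg/L.

0.487 mg/L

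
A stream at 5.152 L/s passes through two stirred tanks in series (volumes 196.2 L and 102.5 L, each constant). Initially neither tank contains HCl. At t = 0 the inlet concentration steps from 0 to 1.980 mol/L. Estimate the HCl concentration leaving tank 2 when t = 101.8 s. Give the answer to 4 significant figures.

Species balance on tank i: dCᵢ/dt = (Cᵢ₋₁ − Cᵢ)/τᵢ with τᵢ = Vᵢ/Q.
τ₁ = 196.2/5.152 = 38.0823 s; τ₂ = 102.5/5.152 = 19.8952 s.
Solving the cascade with C₁(0)=C₂(0)=0 gives C₂(t) = C_in[1 − (τ₁ e^(−t/τ₁) − τ₂ e^(−t/τ₂))/(τ₁ − τ₂)].
At t = 101.8: e^(−t/τ₁) = 0.0690339, e^(−t/τ₂) = 0.00599508.
C₂ = 1.980·[1 − (38.0823·0.0690339 − 19.8952·0.00599508)/(18.1871)] = 1.980·0.862007 = 1.70677 mol/L.

1.707 mol/L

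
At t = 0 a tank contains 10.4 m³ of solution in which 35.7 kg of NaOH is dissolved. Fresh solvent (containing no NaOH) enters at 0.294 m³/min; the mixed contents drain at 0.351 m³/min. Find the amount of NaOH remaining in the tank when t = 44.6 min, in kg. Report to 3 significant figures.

6.35 kg

Total volume: dV/dt = Q_in − Q_out = -0.057000 m³/min, so V(t) = 10.4 − 0.057000 t and V(44.6) = 7.8578 m³.
No NaOH enters, so dm/dt = −Q_out · (m/V).
dm/m = −Q_out dt/(V₀ − 0.057000 t); integrating gives ln(m/m₀) = −(Q_out/(Q_in−Q_out)) ln(V/V₀).
m = m₀ (V₀/V)^(Q_out/(Q_in−Q_out)) = 35.7 × (10.4/7.8578)^(-6.1579) = 6.3541 kg.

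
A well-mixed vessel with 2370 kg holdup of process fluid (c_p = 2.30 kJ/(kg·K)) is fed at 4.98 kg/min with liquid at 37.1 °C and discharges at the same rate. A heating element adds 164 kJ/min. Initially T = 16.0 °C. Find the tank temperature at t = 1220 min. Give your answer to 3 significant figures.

Energy balance: M c_p dT/dt = ṁ c_p (T_in − T) + 164.
Rearrange: dT/dt = (T_ss − T)/τ with τ = M/ṁ = 475.90 min and T_ss = T_in + Q̇/(ṁ c_p) = 51.418 °C.
Integrating: T(t) = T_ss + (T₀ − T_ss) e^(−t/τ).
T(1220) = 51.418 + (-35.418)·e^(−1220/475.90) = 51.418 + (-35.418)·0.077031 = 48.690 °C.

48.7 °C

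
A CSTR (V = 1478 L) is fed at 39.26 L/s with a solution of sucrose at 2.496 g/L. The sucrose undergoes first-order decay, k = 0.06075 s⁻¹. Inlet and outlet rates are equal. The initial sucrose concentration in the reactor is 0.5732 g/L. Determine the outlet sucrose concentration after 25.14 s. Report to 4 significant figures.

0.7386 g/L

Species balance: V dC/dt = Q C_in − Q C − k V C.
This is linear with rate a = Q/V + k = 0.0873129 s⁻¹.
C_ss = Q C_in/(Q + kV) = 0.759350 g/L; C(t) = C_ss + (C₀ − C_ss) e^(−a t).
C(25.14) = 0.759350 + (-0.186150)·e^(−0.0873129·25.14) = 0.759350 + (-0.186150)·0.111353 = 0.738621 g/L.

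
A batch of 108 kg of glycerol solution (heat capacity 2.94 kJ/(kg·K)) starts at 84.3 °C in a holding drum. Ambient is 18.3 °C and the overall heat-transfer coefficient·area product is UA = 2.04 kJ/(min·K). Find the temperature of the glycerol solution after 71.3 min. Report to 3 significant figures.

Lumped-capacitance energy balance: M c_p dT/dt = UA(T_amb − T).
dT/dt = (T_ss − T)/τ with T_ss = T_amb = 18.300 °C, τ = M c_p/UA = 108·2.94/2.04 = 155.65 min.
Integrating: T(t) = T_ss + (T₀ − T_ss) e^(−t/τ).
T(71.3) = 18.300 + (66.000)·0.63249 = 60.044 °C.

60.0 °C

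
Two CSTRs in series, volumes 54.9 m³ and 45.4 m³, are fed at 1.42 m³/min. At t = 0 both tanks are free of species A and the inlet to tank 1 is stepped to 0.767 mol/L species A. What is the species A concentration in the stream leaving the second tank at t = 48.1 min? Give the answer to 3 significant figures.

0.304 mol/L

Species balance on tank i: dCᵢ/dt = (Cᵢ₋₁ − Cᵢ)/τᵢ with τᵢ = Vᵢ/Q.
τ₁ = 54.9/1.42 = 38.662 min; τ₂ = 45.4/1.42 = 31.972 min.
Tank 1: C₁ = C_in(1 − e^(−t/τ₁)). Tank 2 (τ₁ ≠ τ₂): C₂ = C_in[1 − (τ₁ e^(−t/τ₁) − τ₂ e^(−t/τ₂))/(τ₁ − τ₂)].
At t = 48.1: e^(−t/τ₁) = 0.28820, e^(−t/τ₂) = 0.22214.
C₂ = 0.767·[1 − (38.662·0.28820 − 31.972·0.22214)/(6.6901)] = 0.767·0.39613 = 0.30383 mol/L.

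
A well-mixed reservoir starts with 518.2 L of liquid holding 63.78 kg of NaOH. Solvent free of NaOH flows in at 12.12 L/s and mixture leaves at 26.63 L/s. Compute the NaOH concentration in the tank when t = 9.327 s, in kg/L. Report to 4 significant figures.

Total volume: dV/dt = Q_in − Q_out = -14.5100 L/s, so V(t) = 518.2 − 14.5100 t and V(9.327) = 382.865 L.
Solute balance: dm/dt = 0 − Q_out C = −Q_out m/V(t).
dm/m = −Q_out dt/(V₀ − 14.5100 t); integrating gives ln(m/m₀) = −(Q_out/(Q_in−Q_out)) ln(V/V₀).
m = m₀ (V₀/V)^(Q_out/(Q_in−Q_out)) = 63.78 × (518.2/382.865)^(-1.83529) = 36.5960 kg.
C = m/V = 36.5960/382.865 = 0.0955845 kg/L.

0.09558 kg/L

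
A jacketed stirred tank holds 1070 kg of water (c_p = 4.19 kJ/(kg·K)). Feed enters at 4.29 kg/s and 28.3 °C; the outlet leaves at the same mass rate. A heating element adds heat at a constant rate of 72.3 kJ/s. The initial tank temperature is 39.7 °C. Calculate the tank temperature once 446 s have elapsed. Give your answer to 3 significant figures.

Heat balance on the well-mixed liquid: M c_p dT/dt = ṁ c_p (T_in − T) + 72.3.
τ = M/ṁ = 249.42 s; T_ss = T_in + Q̇/(ṁ c_p) = 28.3 + 72.3/(4.29·4.19) = 32.322 °C.
Solution: T(t) = T_ss + (T₀ − T_ss) e^(−t/τ).
T(446) = 32.322 + (7.3778)·e^(−446/249.42) = 32.322 + (7.3778)·0.16727 = 33.556 °C.

33.6 °C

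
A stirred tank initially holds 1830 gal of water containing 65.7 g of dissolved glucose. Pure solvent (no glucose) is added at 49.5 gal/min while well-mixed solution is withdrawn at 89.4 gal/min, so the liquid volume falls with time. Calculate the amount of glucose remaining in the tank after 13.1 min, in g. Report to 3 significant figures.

Total volume: dV/dt = Q_in − Q_out = -39.900 gal/min, so V(t) = 1830 − 39.900 t and V(13.1) = 1307.3 gal.
Solute balance: dm/dt = 0 − Q_out C = −Q_out m/V(t).
dm/m = −Q_out dt/(V₀ − 39.900 t); integrating gives ln(m/m₀) = −(Q_out/(Q_in−Q_out)) ln(V/V₀).
m = m₀ (V₀/V)^(Q_out/(Q_in−Q_out)) = 65.7 × (1830/1307.3)^(-2.2406) = 30.923 g.

30.9 g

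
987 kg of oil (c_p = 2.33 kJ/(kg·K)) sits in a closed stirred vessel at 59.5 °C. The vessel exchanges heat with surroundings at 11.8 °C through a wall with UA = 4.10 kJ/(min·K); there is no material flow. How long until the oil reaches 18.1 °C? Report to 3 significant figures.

1140 min

M c_p dT/dt = −UA(T − T_amb).
τ = M c_p/UA = 560.90 min; T_ss = T_amb = 11.800 °C.
T(t) = T_ss + (T₀ − T_ss)e^(−t/τ); set T = 18.1:
t = −τ ln[(T − T_ss)/(T₀ − T_ss)] = −560.90 · ln(0.13208) = 1135.5 min.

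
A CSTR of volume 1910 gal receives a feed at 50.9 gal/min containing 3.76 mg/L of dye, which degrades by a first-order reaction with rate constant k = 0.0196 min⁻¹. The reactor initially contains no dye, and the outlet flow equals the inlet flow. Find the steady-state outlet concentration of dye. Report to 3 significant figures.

V dC/dt = Q(C_in − C) − k V C.
Steady state (dC/dt = 0): C_ss = Q C_in/(Q + kV) = C_in/(1 + kV/Q).
C_ss = 50.9·3.76/(50.9 + 0.0196·1910) = 191.38/88.336 = 2.1665 mg/L.

2.17 mg/L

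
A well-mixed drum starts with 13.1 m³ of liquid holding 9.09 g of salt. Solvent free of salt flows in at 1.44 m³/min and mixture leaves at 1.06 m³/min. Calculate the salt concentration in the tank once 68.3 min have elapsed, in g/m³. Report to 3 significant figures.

Total volume: dV/dt = Q_in − Q_out = 0.38000 m³/min, so V(t) = 13.1 + 0.38000 t and V(68.3) = 39.054 m³.
Solute balance: dm/dt = 0 − Q_out C = −Q_out m/V(t).
dm/m = −Q_out dt/(V₀ + 0.38000 t); integrating gives ln(m/m₀) = −(Q_out/(Q_in−Q_out)) ln(V/V₀).
m = m₀ (V₀/V)^(Q_out/(Q_in−Q_out)) = 9.09 × (13.1/39.054)^(2.7895) = 0.43177 g.
C = m/V = 0.43177/39.054 = 0.011056 g/m³.

0.0111 g/m³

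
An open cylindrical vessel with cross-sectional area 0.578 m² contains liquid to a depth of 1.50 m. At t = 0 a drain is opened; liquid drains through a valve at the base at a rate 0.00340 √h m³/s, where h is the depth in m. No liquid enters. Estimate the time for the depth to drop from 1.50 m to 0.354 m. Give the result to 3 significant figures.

214 s

A dh/dt = −Q_out = −0.00340 √h.
Separate and integrate: 2(√h − √h₀) = −(0.00340/A) t.
t = 2A(√h₀ − √h)/0.00340 = 2·0.578·(√1.50 − √0.354)/0.00340
  = 1.1560 × (1.2247 − 0.59498) / 0.00340 = 214.12 s.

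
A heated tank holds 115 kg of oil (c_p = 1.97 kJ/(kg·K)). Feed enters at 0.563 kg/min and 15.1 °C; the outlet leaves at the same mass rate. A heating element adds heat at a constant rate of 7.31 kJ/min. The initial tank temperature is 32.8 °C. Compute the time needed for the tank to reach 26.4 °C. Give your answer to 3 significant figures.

First-law balance (no shaft work): M c_p dT/dt = ṁ c_p (T_in − T) + 7.31.
τ = M/ṁ = 204.26 min; T_ss = T_in + Q̇/(ṁ c_p) = 21.691 °C.
T(t) = T_ss + (T₀ − T_ss) e^(−t/τ). Set T = 26.4:
e^(−t/τ) = (26.4 − 21.691)/(32.8 − 21.691) = 0.42390
t = −204.26 · ln(0.42390) = 175.31 min.

175 min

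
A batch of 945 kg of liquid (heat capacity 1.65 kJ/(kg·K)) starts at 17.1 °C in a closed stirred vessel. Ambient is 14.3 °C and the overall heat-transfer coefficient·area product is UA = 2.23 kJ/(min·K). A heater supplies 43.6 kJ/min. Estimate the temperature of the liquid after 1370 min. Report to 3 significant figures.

Unsteady energy balance on the tank contents: M c_p dT/dt = −UA(T − T_amb) + Q̇.
dT/dt = (T_ss − T)/τ with T_ss = T_amb + Q̇/UA = 14.3 + 43.6/2.23 = 33.852 °C, τ = M c_p/UA = 945·1.65/2.23 = 699.22 min.
Integrating: T(t) = T_ss + (T₀ − T_ss) e^(−t/τ).
T(1370) = 33.852 + (-16.752)·0.14095 = 31.490 °C.

31.5 °C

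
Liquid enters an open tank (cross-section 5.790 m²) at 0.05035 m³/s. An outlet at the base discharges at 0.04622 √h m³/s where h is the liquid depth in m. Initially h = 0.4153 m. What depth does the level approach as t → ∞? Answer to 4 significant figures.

Level balance: A dh/dt = 0.05035 − 0.04622 √h. Setting dh/dt = 0:
Q_in = 0.04622 √h_ss ⇒ √h_ss = 0.05035/0.04622 = 1.08936.
h_ss = 1.08936² = 1.18669 m. (Since h₀ = 0.4153 m < h_ss, the level will rise toward this value.)

1.187 m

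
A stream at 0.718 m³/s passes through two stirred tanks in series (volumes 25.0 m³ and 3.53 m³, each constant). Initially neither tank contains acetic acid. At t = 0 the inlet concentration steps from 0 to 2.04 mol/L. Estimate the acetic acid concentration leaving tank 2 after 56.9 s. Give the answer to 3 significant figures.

1.58 mol/L

Species balance on tank i: dCᵢ/dt = (Cᵢ₋₁ − Cᵢ)/τᵢ with τᵢ = Vᵢ/Q.
τ₁ = 25.0/0.718 = 34.819 s; τ₂ = 3.53/0.718 = 4.9164 s.
Tank 1: C₁ = C_in(1 − e^(−t/τ₁)). Tank 2 (τ₁ ≠ τ₂): C₂ = C_in[1 − (τ₁ e^(−t/τ₁) − τ₂ e^(−t/τ₂))/(τ₁ − τ₂)].
At t = 56.9: e^(−t/τ₁) = 0.19511, e^(−t/τ₂) = 9.4129e-06.
C₂ = 2.04·[1 − (34.819·0.19511 − 4.9164·9.4129e-06)/(29.903)] = 2.04·0.77281 = 1.5765 mol/L.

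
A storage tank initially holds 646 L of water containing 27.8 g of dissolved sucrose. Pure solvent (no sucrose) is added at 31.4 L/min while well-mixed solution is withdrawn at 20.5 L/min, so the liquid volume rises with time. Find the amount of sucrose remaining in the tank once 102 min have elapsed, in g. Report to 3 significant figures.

Let m(t) be the amount of sucrose. Volume: V(t) = V₀ + (Q_in − Q_out) t = 646 + 10.900 t; V(102) = 1757.8 L.
Solute balance: dm/dt = 0 − Q_out C = −Q_out m/V(t).
dm/m = −Q_out dt/(V₀ + 10.900 t); integrating gives ln(m/m₀) = −(Q_out/(Q_in−Q_out)) ln(V/V₀).
m = m₀ (V₀/V)^(Q_out/(Q_in−Q_out)) = 27.8 × (646/1757.8)^(1.8807) = 4.2308 g.

4.23 g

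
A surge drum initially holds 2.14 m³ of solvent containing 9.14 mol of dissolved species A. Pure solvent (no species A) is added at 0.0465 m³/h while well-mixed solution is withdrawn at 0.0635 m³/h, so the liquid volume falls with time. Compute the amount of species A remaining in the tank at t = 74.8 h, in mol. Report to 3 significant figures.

0.315 mol

Let m(t) be the amount of species A. Volume: V(t) = V₀ + (Q_in − Q_out) t = 2.14 − 0.017000 t; V(74.8) = 0.86840 m³.
Solute balance: dm/dt = 0 − Q_out C = −Q_out m/V(t).
Separate: dm/m = −Q_out dt/V(t) ⇒ ln(m/m₀) = −(Q_out/(Q_in−Q_out)) ln(V/V₀).
m = m₀ (V₀/V)^(Q_out/(Q_in−Q_out)) = 9.14 × (2.14/0.86840)^(-3.7353) = 0.31467 mol.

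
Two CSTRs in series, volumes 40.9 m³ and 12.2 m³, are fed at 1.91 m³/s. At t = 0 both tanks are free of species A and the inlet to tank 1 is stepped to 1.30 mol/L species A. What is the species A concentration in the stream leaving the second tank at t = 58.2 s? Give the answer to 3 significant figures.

Species balance on tank i: dCᵢ/dt = (Cᵢ₋₁ − Cᵢ)/τᵢ with τᵢ = Vᵢ/Q.
τ₁ = 40.9/1.91 = 21.414 s; τ₂ = 12.2/1.91 = 6.3874 s.
Solving the cascade with C₁(0)=C₂(0)=0 gives C₂(t) = C_in[1 − (τ₁ e^(−t/τ₁) − τ₂ e^(−t/τ₂))/(τ₁ − τ₂)].
At t = 58.2: e^(−t/τ₁) = 0.066013, e^(−t/τ₂) = 0.00011037.
C₂ = 1.30·[1 − (21.414·0.066013 − 6.3874·0.00011037)/(15.026)] = 1.30·0.90597 = 1.1778 mol/L.

1.18 mol/L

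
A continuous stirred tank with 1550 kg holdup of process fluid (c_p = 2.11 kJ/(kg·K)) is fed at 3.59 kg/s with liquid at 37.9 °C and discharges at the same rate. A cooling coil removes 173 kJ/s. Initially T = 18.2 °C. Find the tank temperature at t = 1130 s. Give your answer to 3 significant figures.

Energy balance: M c_p dT/dt = ṁ c_p (T_in − T) − 173.
Rearrange: dT/dt = (T_ss − T)/τ with τ = M/ṁ = 431.75 s and T_ss = T_in − Q̇/(ṁ c_p) = 15.061 °C.
This is linear first-order; T(t) = T_ss + (T₀ − T_ss) e^(−t/τ).
T(1130) = 15.061 + (3.1386)·e^(−1130/431.75) = 15.061 + (3.1386)·0.073005 = 15.291 °C.

15.3 °C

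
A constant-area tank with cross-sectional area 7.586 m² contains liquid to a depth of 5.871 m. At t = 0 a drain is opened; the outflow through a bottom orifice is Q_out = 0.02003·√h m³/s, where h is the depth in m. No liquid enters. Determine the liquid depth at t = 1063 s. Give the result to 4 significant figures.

With no inflow, A dh/dt = −0.02003 √h.
This is separable: 2 d(√h)/dt = −0.02003/A, so √h = √h₀ − (0.02003/(2A)) t.
√h = √5.871 − 0.02003·1063/(2·7.586) = 2.42301 − 1.40337 = 1.01965.
h = 1.01965² = 1.03968 m.

1.040 m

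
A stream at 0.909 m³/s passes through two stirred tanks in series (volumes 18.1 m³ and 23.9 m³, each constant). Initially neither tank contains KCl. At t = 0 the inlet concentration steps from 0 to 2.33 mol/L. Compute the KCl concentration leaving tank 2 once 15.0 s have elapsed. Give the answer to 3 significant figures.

Each tank obeys Vᵢ dCᵢ/dt = Q(Cᵢ₋₁ − Cᵢ), so τᵢ = Vᵢ/Q.
τ₁ = 18.1/0.909 = 19.912 s; τ₂ = 23.9/0.909 = 26.293 s.
Solving the cascade with C₁(0)=C₂(0)=0 gives C₂(t) = C_in[1 − (τ₁ e^(−t/τ₁) − τ₂ e^(−t/τ₂))/(τ₁ − τ₂)].
At t = 15.0: e^(−t/τ₁) = 0.47080, e^(−t/τ₂) = 0.56524.
C₂ = 2.33·[1 − (19.912·0.47080 − 26.293·0.56524)/(-6.3806)] = 2.33·0.14005 = 0.32631 mol/L.

0.326 mol/L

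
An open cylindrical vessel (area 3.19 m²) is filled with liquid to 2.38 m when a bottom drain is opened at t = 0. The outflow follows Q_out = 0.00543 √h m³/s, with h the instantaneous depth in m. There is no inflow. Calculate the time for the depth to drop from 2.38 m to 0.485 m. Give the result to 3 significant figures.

994 s

A dh/dt = −Q_out = −0.00543 √h.
Separate and integrate: 2(√h − √h₀) = −(0.00543/A) t.
t = 2A(√h₀ − √h)/0.00543 = 2·3.19·(√2.38 − √0.485)/0.00543
  = 6.3800 × (1.5427 − 0.69642) / 0.00543 = 994.37 s.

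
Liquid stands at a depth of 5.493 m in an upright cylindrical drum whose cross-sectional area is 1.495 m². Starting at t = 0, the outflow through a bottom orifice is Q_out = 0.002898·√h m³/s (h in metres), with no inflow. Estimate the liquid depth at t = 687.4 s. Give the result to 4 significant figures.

With no inflow, A dh/dt = −0.002898 √h.
Separate and integrate: 2(√h − √h₀) = −(0.002898/A) t.
√h = √5.493 − 0.002898·687.4/(2·1.495) = 2.34371 − 0.666249 = 1.67747.
h = 1.67747² = 2.81389 m.

2.814 m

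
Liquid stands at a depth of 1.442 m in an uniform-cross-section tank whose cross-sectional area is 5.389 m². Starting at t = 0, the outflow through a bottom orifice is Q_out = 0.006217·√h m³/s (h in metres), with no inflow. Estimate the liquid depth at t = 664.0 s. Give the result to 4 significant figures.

With no inflow, A dh/dt = −0.006217 √h.
Separate and integrate: 2(√h − √h₀) = −(0.006217/A) t.
√h = √1.442 − 0.006217·664.0/(2·5.389) = 1.20083 − 0.383011 = 0.817822.
h = 0.817822² = 0.668834 m.

0.6688 m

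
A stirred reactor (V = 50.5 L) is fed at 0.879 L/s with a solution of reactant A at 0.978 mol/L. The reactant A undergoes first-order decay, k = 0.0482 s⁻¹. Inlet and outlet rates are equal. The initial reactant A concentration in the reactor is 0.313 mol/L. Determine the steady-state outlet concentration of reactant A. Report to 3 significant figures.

V dC/dt = Q(C_in − C) − k V C.
Steady state (dC/dt = 0): C_ss = Q C_in/(Q + kV) = C_in/(1 + kV/Q).
C_ss = 0.879·0.978/(0.879 + 0.0482·50.5) = 0.85966/3.3131 = 0.25947 mol/L.

0.259 mol/L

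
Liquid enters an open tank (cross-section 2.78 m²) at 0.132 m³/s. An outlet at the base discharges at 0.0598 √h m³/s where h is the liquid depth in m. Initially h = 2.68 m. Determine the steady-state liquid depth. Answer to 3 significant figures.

Accumulation of liquid (constant cross-section A): A dh/dt = Q_in − 0.0598 √h. At steady state dh/dt = 0:
Q_in = 0.0598 √h_ss ⇒ √h_ss = 0.132/0.0598 = 2.2074.
h_ss = 2.2074² = 4.8724 m. (Since h₀ = 2.68 m < h_ss, the level will rise toward this value.)

4.87 m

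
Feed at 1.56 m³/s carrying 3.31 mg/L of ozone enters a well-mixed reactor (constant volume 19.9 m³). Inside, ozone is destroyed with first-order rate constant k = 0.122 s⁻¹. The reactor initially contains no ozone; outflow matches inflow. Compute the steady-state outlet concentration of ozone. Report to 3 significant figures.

V dC/dt = Q(C_in − C) − k V C.
Steady state (dC/dt = 0): C_ss = Q C_in/(Q + kV) = C_in/(1 + kV/Q).
C_ss = 1.56·3.31/(1.56 + 0.122·19.9) = 5.1636/3.9878 = 1.2948 mg/L.

1.29 mg/L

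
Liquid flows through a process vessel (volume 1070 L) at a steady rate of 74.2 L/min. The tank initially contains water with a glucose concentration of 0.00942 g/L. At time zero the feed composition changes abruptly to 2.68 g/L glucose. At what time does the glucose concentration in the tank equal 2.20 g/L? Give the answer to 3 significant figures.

Species balance: V dC/dt = Q(C_in − C) ⇒ τ = V/Q = 14.420 min.
C(t) = C_in + (C₀ − C_in) e^(−t/τ). Set C = 2.20 and solve for t:
e^(−t/τ) = (C − C_in)/(C₀ − C_in) = (2.20 − 2.68)/(0.00942 − 2.68) = 0.17974
t = −τ ln(…) = 14.420 × 1.7163 = 24.749 min.

24.7 min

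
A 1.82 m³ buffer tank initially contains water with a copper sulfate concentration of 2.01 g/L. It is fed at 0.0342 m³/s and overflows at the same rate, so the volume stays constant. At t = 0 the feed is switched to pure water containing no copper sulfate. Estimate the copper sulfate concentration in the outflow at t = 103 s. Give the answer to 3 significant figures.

0.290 g/L

Accumulation = in − out for the solute gives V dC/dt = Q(C_in − C).
Rewrite as dC/dt + C/τ = C_in/τ, τ = V/Q = 53.216 s.
C approaches C_in exponentially: C(t) = C_in + (C₀ − C_in) e^(−t/τ).
C(103) = 0 + (2.01 − 0)·e^(−103/53.216) = 0 + (2.0100)·0.14435 = 0.29015 g/L.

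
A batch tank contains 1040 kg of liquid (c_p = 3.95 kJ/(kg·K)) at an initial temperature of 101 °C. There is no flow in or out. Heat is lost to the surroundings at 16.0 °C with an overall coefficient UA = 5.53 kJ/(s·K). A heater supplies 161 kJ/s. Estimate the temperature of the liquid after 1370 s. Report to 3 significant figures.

54.0 °C

Heat balance on the well-mixed liquid: M c_p dT/dt = −UA(T − T_amb) + Q̇.
dT/dt = (T_ss − T)/τ with T_ss = T_amb + Q̇/UA = 16.0 + 161/5.53 = 45.114 °C, τ = M c_p/UA = 1040·3.95/5.53 = 742.86 s.
Integrating: T(t) = T_ss + (T₀ − T_ss) e^(−t/τ).
T(1370) = 45.114 + (55.886)·0.15815 = 53.952 °C.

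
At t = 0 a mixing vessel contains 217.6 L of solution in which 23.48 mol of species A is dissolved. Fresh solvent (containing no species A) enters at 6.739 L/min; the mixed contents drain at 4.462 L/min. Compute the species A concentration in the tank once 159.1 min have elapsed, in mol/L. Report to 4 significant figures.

Total volume: dV/dt = Q_in − Q_out = 2.27700 L/min, so V(t) = 217.6 + 2.27700 t and V(159.1) = 579.871 L.
No species A enters, so dm/dt = −Q_out · (m/V).
Separate: dm/m = −Q_out dt/V(t) ⇒ ln(m/m₀) = −(Q_out/(Q_in−Q_out)) ln(V/V₀).
m = m₀ (V₀/V)^(Q_out/(Q_in−Q_out)) = 23.48 × (217.6/579.871)^(1.95960) = 3.43995 mol.
C = m/V = 3.43995/579.871 = 0.00593227 mol/L.

0.005932 mol/L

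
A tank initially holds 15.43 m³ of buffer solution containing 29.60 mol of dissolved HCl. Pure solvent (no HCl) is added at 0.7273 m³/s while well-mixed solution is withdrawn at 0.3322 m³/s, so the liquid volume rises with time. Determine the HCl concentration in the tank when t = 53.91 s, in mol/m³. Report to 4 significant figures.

Total volume: dV/dt = Q_in − Q_out = 0.395100 m³/s, so V(t) = 15.43 + 0.395100 t and V(53.91) = 36.7298 m³.
No HCl enters, so dm/dt = −Q_out · (m/V).
Separate: dm/m = −Q_out dt/V(t) ⇒ ln(m/m₀) = −(Q_out/(Q_in−Q_out)) ln(V/V₀).
m = m₀ (V₀/V)^(Q_out/(Q_in−Q_out)) = 29.60 × (15.43/36.7298)^(0.840800) = 14.2758 mol.
C = m/V = 14.2758/36.7298 = 0.388672 mol/m³.

0.3887 mol/m³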